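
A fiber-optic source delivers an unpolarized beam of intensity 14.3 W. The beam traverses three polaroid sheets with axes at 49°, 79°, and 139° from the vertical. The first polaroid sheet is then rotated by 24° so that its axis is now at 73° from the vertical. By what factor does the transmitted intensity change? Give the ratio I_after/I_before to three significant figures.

I_new/I_old ≈ 1.32

Before rotation:
Unpolarized light through the first polarizer → I₁ = ½ I₀, now polarized at 49°.
I₂ = I₁ cos²(79° − 49°) = 0.5 I₀ · cos²(30°) = 0.375 I₀.
I₃ = I₂ cos²(139° − 79°) = 0.375 I₀ · cos²(60°) = 0.09375 I₀.
After rotation:
Unpolarized light through the first polarizer → I₁ = ½ I₀, now polarized at 73°.
I₂ = I₁ cos²(79° − 73°) = 0.5 I₀ · cos²(6°) = 0.4945 I₀.
I₃ = I₂ cos²(139° − 79°) = 0.4945 I₀ · cos²(60°) = 0.1236 I₀.
Ratio = 0.1236 / 0.09375 = 1.319.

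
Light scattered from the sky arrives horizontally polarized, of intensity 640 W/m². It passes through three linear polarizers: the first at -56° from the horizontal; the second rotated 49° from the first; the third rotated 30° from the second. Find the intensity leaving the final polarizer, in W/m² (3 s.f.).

I₁ = 640 W/m² · cos²(56°) = 200.1 W/m².
I₂ = I₁ · cos²(49°) = 200.1 · 0.4304 = 86.14 W/m².
I₃ = I₂ · cos²(30°) = 86.14 · 0.75 = 64.6 W/m².

I ≈ 64.6 W/m²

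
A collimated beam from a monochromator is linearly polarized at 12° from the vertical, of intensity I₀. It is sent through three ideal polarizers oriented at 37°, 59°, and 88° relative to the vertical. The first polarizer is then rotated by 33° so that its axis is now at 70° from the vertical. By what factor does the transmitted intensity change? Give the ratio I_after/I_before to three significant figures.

Before rotation:
By Malus's law, I₁ = I₀ cos²(37° − 12°) = I₀ cos²(25°) = 0.8214 I₀.
I₂ = I₁ cos²(59° − 37°) = 0.8214 I₀ · cos²(22°) = 0.7061 I₀.
I₃ = I₂ cos²(88° − 59°) = 0.7061 I₀ · cos²(29°) = 0.5402 I₀.
After rotation:
I₁ = I₀ cos²(70° − 12°) = I₀ cos²(58°) = 0.2808 I₀.
I₂ = I₁ cos²(59° − 70°) = 0.2808 I₀ · cos²(11°) = 0.2706 I₀.
I₃ = I₂ cos²(88° − 59°) = 0.2706 I₀ · cos²(29°) = 0.207 I₀.
Ratio = 0.207 / 0.5402 = 0.3832.

I_new/I_old ≈ 0.383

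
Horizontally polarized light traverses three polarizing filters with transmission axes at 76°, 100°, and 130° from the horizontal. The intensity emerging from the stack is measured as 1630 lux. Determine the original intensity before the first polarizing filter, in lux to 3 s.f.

By Malus's law, I₁ = I₀ cos²(76° − 0°) = I₀ cos²(76°) = 0.05853 I₀.
I₂ = I₁ cos²(100° − 76°) = 0.05853 I₀ · cos²(24°) = 0.04884 I₀.
I₃ = I₂ cos²(130° − 100°) = 0.04884 I₀ · cos²(30°) = 0.03663 I₀.
So 1630 lux = 0.03663 I₀, giving I₀ = 1630/0.03663 = 4.45e+04 lux.

I₀ ≈ 4.45e4 lux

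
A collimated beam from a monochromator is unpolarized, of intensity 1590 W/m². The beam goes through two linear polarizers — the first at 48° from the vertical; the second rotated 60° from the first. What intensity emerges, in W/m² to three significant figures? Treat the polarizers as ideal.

I ≈ 199 W/m²

Unpolarized light through the first polarizer → I₁ = 1590 W/m²/2 = 795 W/m², polarized at 48°.
I₂ = I₁ · cos²(60°) = 795 · 0.25 = 198.8 W/m².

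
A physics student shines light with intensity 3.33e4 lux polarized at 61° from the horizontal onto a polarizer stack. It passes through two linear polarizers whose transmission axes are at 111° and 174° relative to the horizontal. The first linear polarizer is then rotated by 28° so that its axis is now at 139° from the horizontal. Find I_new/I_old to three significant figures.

I_new/I_old ≈ 0.341

Before rotation:
By Malus's law, I₁ = I₀ cos²(111° − 61°) = I₀ cos²(50°) = 0.4132 I₀.
I₂ = I₁ cos²(174° − 111°) = 0.4132 I₀ · cos²(63°) = 0.08516 I₀.
After rotation:
I₁ = I₀ cos²(139° − 61°) = I₀ cos²(78°) = 0.04323 I₀.
I₂ = I₁ cos²(174° − 139°) = 0.04323 I₀ · cos²(35°) = 0.02901 I₀.
Ratio = 0.02901 / 0.08516 = 0.3406.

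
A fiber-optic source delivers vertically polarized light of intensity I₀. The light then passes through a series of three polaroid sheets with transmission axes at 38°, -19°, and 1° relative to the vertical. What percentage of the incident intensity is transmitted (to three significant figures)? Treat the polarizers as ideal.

≈ 16.3%

By Malus's law, I₁ = I₀ cos²(38° − 0°) = I₀ cos²(38°) = 0.621 I₀.
I₂ = I₁ cos²(-19° − 38°) = 0.621 I₀ · cos²(57°) = 0.1842 I₀.
I₃ = I₂ cos²(1° + 19°) = 0.1842 I₀ · cos²(20°) = 0.1626 I₀.
That is 16.26% of the incident intensity.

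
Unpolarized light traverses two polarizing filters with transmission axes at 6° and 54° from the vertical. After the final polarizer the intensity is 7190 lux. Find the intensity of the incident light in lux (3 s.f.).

Unpolarized light through the first polarizer → I₁ = ½ I₀, now polarized at 6°.
I₂ = I₁ cos²(54° − 6°) = 0.5 I₀ · cos²(48°) = 0.2239 I₀.
So 7190 lux = 0.2239 I₀, giving I₀ = 7190/0.2239 = 3.212e+04 lux.

I₀ ≈ 3.21e4 lux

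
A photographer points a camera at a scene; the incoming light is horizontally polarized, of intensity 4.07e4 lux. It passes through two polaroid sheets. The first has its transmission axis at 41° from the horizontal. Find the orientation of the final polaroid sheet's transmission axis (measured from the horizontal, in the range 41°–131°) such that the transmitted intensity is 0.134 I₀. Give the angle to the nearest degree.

θ ≈ 102°

I₁ = I₀ cos²(41° − 0°) = I₀ cos²(41°) = 0.5696 I₀.
Need I₂/I₀ = 0.134, so cos²(θ − 41°) = 0.134 / 0.5696 = 0.2353.
θ − 41° = arccos(√0.2353) = 61.0°, giving θ ≈ 41 + 61.0 = 102.0°.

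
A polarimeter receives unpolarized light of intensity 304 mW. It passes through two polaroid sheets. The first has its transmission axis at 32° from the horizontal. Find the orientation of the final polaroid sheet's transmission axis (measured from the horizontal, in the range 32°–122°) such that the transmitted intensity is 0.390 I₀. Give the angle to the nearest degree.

Unpolarized light through the first polarizer → I₁ = ½ I₀, now polarized at 32°.
Need I₂/I₀ = 0.39, so cos²(θ − 32°) = 0.39 / 0.5 = 0.78.
θ − 32° = arccos(√0.78) = 28.0°, giving θ ≈ 32 + 28.0 = 60.0°.

θ ≈ 60°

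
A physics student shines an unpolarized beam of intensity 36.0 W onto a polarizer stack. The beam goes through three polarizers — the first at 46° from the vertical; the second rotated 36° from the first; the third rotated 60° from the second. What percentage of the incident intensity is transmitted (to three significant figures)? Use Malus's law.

≈ 8.18%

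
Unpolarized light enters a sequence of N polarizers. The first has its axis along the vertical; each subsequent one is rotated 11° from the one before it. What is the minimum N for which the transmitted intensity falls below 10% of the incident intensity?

N = 45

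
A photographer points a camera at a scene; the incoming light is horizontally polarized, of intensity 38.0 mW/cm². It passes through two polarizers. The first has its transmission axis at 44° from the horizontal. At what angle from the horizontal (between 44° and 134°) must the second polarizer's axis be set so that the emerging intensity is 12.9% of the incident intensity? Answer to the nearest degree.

θ ≈ 104°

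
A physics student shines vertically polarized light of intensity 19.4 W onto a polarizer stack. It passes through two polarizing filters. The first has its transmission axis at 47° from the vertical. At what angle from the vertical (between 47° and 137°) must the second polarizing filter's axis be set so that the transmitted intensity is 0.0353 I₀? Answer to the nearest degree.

By Malus's law, I₁ = I₀ cos²(47° − 0°) = I₀ cos²(47°) = 0.4651 I₀.
Need I₂/I₀ = 0.0353, so cos²(θ − 47°) = 0.0353 / 0.4651 = 0.07589.
θ − 47° = arccos(√0.07589) = 74.0°, giving θ ≈ 47 + 74.0 = 121.0°.

θ ≈ 121°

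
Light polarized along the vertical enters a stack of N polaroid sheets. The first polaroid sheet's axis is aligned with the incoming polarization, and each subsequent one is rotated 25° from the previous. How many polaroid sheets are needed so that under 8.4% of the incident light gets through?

N = 14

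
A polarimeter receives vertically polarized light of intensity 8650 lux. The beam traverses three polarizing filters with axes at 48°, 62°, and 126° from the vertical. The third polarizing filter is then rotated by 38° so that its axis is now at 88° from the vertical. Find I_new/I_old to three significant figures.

I_new/I_old ≈ 4.20

Before rotation:
I₁ = I₀ cos²(48° − 0°) = I₀ cos²(48°) = 0.4477 I₀.
I₂ = I₁ cos²(62° − 48°) = 0.4477 I₀ · cos²(14°) = 0.4215 I₀.
I₃ = I₂ cos²(126° − 62°) = 0.4215 I₀ · cos²(64°) = 0.08101 I₀.
After rotation:
I₁ = I₀ cos²(48° − 0°) = I₀ cos²(48°) = 0.4477 I₀.
I₂ = I₁ cos²(62° − 48°) = 0.4477 I₀ · cos²(14°) = 0.4215 I₀.
I₃ = I₂ cos²(88° − 62°) = 0.4215 I₀ · cos²(26°) = 0.3405 I₀.
Ratio = 0.3405 / 0.08101 = 4.204.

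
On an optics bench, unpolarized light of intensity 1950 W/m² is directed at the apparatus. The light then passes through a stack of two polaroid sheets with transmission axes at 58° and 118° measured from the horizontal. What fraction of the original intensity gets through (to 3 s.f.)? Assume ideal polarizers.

Unpolarized light through the first polarizer → I₁ = 1950 W/m²/2 = 975 W/m², polarized at 58°.
I₂ = I₁ · cos²(60°) = 975 · 0.25 = 243.8 W/m².
Transmitted fraction = 0.125.

I/I₀ ≈ 0.125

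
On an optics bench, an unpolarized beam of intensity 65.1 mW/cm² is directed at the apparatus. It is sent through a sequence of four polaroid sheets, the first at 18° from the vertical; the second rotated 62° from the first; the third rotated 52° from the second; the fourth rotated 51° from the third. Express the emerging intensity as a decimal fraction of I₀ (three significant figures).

I/I₀ ≈ 0.0165

Unpolarized light through the first polarizer → I₁ = 65.1 mW/cm²/2 = 32.55 mW/cm², polarized at 18°.
I₂ = I₁ · cos²(62°) = 32.55 · 0.2204 = 7.174 mW/cm².
I₃ = I₂ · cos²(52°) = 7.174 · 0.379 = 2.719 mW/cm².
I₄ = I₃ · cos²(51°) = 2.719 · 0.396 = 1.077 mW/cm².
Transmitted fraction = 0.01654.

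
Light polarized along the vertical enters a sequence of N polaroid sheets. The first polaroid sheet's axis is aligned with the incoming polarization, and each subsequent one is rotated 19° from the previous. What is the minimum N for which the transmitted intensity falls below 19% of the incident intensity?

First polarizer is aligned with the polarization: full transmission.
Each further stage multiplies by cos²(19°) = 0.894.
After N polarizers: T = 0.894^(N−1). Require T < 0.19 ⇒ N−1 > ln(0.19)/ln(0.894) = 14.82, so N−1 ≥ 15 and N = 16.
Check: N=16 gives T = 0.1863 < 0.19; N=15 gives T = 0.2083.

N = 16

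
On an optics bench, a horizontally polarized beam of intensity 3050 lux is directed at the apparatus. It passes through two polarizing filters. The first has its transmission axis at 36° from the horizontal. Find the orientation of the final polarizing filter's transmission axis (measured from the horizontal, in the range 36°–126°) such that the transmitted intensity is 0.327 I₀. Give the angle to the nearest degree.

θ ≈ 81°

I₁ = I₀ cos²(36° − 0°) = I₀ cos²(36°) = 0.6545 I₀.
Need I₂/I₀ = 0.327, so cos²(θ − 36°) = 0.327 / 0.6545 = 0.4996.
θ − 36° = arccos(√0.4996) = 45.0°, giving θ ≈ 36 + 45.0 = 81.0°.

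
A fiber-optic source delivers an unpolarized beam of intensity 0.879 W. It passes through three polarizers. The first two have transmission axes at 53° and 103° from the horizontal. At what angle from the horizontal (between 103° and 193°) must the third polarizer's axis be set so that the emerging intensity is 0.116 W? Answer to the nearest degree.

Unpolarized light through the first polarizer → I₁ = ½ I₀, now polarized at 53°.
I₂ = I₁ cos²(103° − 53°) = 0.5 I₀ · cos²(50°) = 0.2066 I₀.
Target fraction: 0.116 / 0.879 W = 0.132 of I₀.
Need I₃/I₀ = 0.132, so cos²(θ − 103°) = 0.132 / 0.2066 = 0.6388.
θ − 103° = arccos(√0.6388) = 36.9°, giving θ ≈ 103 + 36.9 = 139.9°.

θ ≈ 140°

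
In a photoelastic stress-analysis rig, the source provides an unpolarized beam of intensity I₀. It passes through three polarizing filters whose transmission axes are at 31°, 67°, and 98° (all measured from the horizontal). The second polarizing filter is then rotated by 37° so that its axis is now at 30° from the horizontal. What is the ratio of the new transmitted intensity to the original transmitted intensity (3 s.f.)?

Before rotation:
Unpolarized light through the first polarizer → I₁ = ½ I₀, now polarized at 31°.
I₂ = I₁ cos²(67° − 31°) = 0.5 I₀ · cos²(36°) = 0.3273 I₀.
I₃ = I₂ cos²(98° − 67°) = 0.3273 I₀ · cos²(31°) = 0.2404 I₀.
After rotation:
Unpolarized light through the first polarizer → I₁ = ½ I₀, now polarized at 31°.
I₂ = I₁ cos²(30° − 31°) = 0.5 I₀ · cos²(1°) = 0.4998 I₀.
I₃ = I₂ cos²(98° − 30°) = 0.4998 I₀ · cos²(68°) = 0.07014 I₀.
Ratio = 0.07014 / 0.2404 = 0.2917.

I_new/I_old ≈ 0.292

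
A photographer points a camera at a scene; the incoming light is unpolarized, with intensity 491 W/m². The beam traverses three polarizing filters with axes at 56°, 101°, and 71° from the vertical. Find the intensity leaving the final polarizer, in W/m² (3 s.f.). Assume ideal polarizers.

Unpolarized light through the first polarizer → I₁ = 491 W/m²/2 = 245.5 W/m², polarized at 56°.
I₂ = I₁ · cos²(45°) = 245.5 · 0.5 = 122.8 W/m².
I₃ = I₂ · cos²(30°) = 122.8 · 0.75 = 92.06 W/m².

I ≈ 92.1 W/m²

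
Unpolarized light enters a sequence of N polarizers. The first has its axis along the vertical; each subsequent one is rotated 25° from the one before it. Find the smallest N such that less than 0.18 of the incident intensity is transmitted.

N = 7

First polarizer halves the unpolarized light: factor 1/2.
Each further stage multiplies by cos²(25°) = 0.8214.
After N polarizers: T = 0.5·0.8214^(N−1). Require T < 0.18 ⇒ N−1 > ln(0.18/0.5)/ln(0.8214) = 5.19, so N−1 ≥ 6 and N = 7.
Check: N=7 gives T = 0.1536 < 0.18; N=6 gives T = 0.187.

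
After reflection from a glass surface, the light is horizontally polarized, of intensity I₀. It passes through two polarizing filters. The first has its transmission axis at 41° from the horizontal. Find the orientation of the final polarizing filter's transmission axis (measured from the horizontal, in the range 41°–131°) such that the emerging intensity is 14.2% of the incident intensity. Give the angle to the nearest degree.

By Malus's law, I₁ = I₀ cos²(41° − 0°) = I₀ cos²(41°) = 0.5696 I₀.
Need I₂/I₀ = 0.142, so cos²(θ − 41°) = 0.142 / 0.5696 = 0.2493.
θ − 41° = arccos(√0.2493) = 60.0°, giving θ ≈ 41 + 60.0 = 101.0°.

θ ≈ 101°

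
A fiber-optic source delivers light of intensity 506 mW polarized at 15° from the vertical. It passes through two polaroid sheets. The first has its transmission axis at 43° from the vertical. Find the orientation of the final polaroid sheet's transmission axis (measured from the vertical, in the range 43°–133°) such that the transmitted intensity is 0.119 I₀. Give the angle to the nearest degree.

By Malus's law, I₁ = I₀ cos²(43° − 15°) = I₀ cos²(28°) = 0.7796 I₀.
Need I₂/I₀ = 0.119, so cos²(θ − 43°) = 0.119 / 0.7796 = 0.1526.
θ − 43° = arccos(√0.1526) = 67.0°, giving θ ≈ 43 + 67.0 = 110.0°.

θ ≈ 110°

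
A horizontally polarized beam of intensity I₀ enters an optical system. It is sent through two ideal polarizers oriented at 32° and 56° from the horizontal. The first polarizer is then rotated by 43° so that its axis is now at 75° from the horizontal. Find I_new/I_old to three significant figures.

Before rotation:
I₁ = I₀ cos²(32° − 0°) = I₀ cos²(32°) = 0.7192 I₀.
I₂ = I₁ cos²(56° − 32°) = 0.7192 I₀ · cos²(24°) = 0.6002 I₀.
After rotation:
I₁ = I₀ cos²(75° − 0°) = I₀ cos²(75°) = 0.06699 I₀.
I₂ = I₁ cos²(56° − 75°) = 0.06699 I₀ · cos²(19°) = 0.05989 I₀.
Ratio = 0.05989 / 0.6002 = 0.09978.

I_new/I_old ≈ 0.0998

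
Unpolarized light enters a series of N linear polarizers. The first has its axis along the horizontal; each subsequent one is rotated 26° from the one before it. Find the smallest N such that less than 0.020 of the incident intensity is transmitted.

N = 17

First polarizer halves the unpolarized light: factor 1/2.
Each further stage multiplies by cos²(26°) = 0.8078.
After N polarizers: T = 0.5·0.8078^(N−1). Require T < 0.020 ⇒ N−1 > ln(0.020/0.5)/ln(0.8078) = 15.08, so N−1 ≥ 16 and N = 17.
Check: N=17 gives T = 0.01645 < 0.020; N=16 gives T = 0.02036.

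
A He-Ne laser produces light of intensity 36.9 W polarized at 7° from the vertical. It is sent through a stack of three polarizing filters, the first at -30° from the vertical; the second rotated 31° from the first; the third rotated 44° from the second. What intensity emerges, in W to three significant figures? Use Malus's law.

By Malus's law, I₁ = 36.9 W · cos²(37°) = 23.54 W.
I₂ = I₁ · cos²(31°) = 23.54 · 0.7347 = 17.29 W.
I₃ = I₂ · cos²(44°) = 17.29 · 0.5174 = 8.948 W.

I ≈ 8.95 W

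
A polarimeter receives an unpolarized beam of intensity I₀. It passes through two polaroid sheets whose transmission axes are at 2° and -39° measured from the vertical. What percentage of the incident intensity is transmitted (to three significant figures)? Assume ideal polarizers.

≈ 28.5%

Unpolarized light through the first polarizer → I₁ = ½ I₀, now polarized at 2°.
I₂ = I₁ cos²(-39° − 2°) = 0.5 I₀ · cos²(41°) = 0.2848 I₀.
That is 28.48% of the incident intensity.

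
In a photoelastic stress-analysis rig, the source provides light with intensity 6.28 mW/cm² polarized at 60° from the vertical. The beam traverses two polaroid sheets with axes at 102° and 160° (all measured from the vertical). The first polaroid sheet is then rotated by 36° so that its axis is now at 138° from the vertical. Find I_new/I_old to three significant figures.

I_new/I_old ≈ 0.240

Before rotation:
I₁ = I₀ cos²(102° − 60°) = I₀ cos²(42°) = 0.5523 I₀.
I₂ = I₁ cos²(160° − 102°) = 0.5523 I₀ · cos²(58°) = 0.1551 I₀.
After rotation:
I₁ = I₀ cos²(138° − 60°) = I₀ cos²(78°) = 0.04323 I₀.
I₂ = I₁ cos²(160° − 138°) = 0.04323 I₀ · cos²(22°) = 0.03716 I₀.
Ratio = 0.03716 / 0.1551 = 0.2396.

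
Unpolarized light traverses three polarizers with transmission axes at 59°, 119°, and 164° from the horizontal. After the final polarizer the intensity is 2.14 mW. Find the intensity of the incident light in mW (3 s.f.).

I₀ ≈ 34.2 mW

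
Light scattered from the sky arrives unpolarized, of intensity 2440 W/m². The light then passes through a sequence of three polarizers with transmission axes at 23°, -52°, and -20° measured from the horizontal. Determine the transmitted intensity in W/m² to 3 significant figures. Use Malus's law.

I ≈ 58.8 W/m²

Unpolarized light through the first polarizer → I₁ = 2440 W/m²/2 = 1220 W/m², polarized at 23°.
I₂ = I₁ · cos²(75°) = 1220 · 0.06699 = 81.72 W/m².
I₃ = I₂ · cos²(32°) = 81.72 · 0.7192 = 58.78 W/m².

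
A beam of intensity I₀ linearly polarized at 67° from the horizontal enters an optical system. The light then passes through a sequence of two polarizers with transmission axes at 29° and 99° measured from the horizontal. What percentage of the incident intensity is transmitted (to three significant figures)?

≈ 7.26%

I₁ = I₀ cos²(29° − 67°) = I₀ cos²(38°) = 0.621 I₀.
I₂ = I₁ cos²(99° − 29°) = 0.621 I₀ · cos²(70°) = 0.07264 I₀.
That is 7.264% of the incident intensity.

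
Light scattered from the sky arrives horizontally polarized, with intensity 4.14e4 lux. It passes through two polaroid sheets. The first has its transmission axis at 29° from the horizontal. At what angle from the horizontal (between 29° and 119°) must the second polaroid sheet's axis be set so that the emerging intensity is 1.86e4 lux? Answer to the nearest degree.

θ ≈ 69°

I₁ = I₀ cos²(29° − 0°) = I₀ cos²(29°) = 0.765 I₀.
Target fraction: 1.86e4 / 4.14e4 lux = 0.4493 of I₀.
Need I₂/I₀ = 0.4493, so cos²(θ − 29°) = 0.4493 / 0.765 = 0.5873.
θ − 29° = arccos(√0.5873) = 40.0°, giving θ ≈ 29 + 40.0 = 69.0°.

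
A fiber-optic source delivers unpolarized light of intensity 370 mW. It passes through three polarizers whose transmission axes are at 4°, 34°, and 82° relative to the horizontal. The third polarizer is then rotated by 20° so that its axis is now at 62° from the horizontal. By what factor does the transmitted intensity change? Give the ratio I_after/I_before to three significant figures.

I_new/I_old ≈ 1.74

Before rotation:
Unpolarized light through the first polarizer → I₁ = ½ I₀, now polarized at 4°.
I₂ = I₁ cos²(34° − 4°) = 0.5 I₀ · cos²(30°) = 0.375 I₀.
I₃ = I₂ cos²(82° − 34°) = 0.375 I₀ · cos²(48°) = 0.1679 I₀.
After rotation:
Unpolarized light through the first polarizer → I₁ = ½ I₀, now polarized at 4°.
I₂ = I₁ cos²(34° − 4°) = 0.5 I₀ · cos²(30°) = 0.375 I₀.
I₃ = I₂ cos²(62° − 34°) = 0.375 I₀ · cos²(28°) = 0.2923 I₀.
Ratio = 0.2923 / 0.1679 = 1.741.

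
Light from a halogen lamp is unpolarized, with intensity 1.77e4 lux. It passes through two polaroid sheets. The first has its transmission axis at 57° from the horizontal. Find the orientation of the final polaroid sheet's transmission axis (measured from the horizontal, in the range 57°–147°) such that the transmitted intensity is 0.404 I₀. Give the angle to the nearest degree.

θ ≈ 83°

Unpolarized light through the first polarizer → I₁ = ½ I₀, now polarized at 57°.
Need I₂/I₀ = 0.404, so cos²(θ − 57°) = 0.404 / 0.5 = 0.808.
θ − 57° = arccos(√0.808) = 26.0°, giving θ ≈ 57 + 26.0 = 83.0°.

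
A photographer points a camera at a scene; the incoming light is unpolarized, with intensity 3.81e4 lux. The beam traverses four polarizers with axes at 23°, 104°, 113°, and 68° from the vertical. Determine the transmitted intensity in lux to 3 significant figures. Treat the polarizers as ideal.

Unpolarized light through the first polarizer → I₁ = 3.81e4 lux/2 = 1.905e+04 lux, polarized at 23°.
I₂ = I₁ · cos²(81°) = 1.905e+04 · 0.02447 = 466.2 lux.
I₃ = I₂ · cos²(9°) = 466.2 · 0.9755 = 454.8 lux.
I₄ = I₃ · cos²(45°) = 454.8 · 0.5 = 227.4 lux.

I ≈ 227 lux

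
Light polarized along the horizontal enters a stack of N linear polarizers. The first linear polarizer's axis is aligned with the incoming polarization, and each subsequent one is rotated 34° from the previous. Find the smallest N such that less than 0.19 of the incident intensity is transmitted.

N = 6

First polarizer is aligned with the polarization: full transmission.
Each further stage multiplies by cos²(34°) = 0.6873.
After N polarizers: T = 0.6873^(N−1). Require T < 0.19 ⇒ N−1 > ln(0.19)/ln(0.6873) = 4.43, so N−1 ≥ 5 and N = 6.
Check: N=6 gives T = 0.1534 < 0.19; N=5 gives T = 0.2231.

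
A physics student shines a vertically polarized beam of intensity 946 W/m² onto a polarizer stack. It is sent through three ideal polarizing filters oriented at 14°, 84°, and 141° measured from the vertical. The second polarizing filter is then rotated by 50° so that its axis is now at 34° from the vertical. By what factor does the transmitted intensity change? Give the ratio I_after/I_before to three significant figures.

I_new/I_old ≈ 2.18

Before rotation:
By Malus's law, I₁ = I₀ cos²(14° − 0°) = I₀ cos²(14°) = 0.9415 I₀.
I₂ = I₁ cos²(84° − 14°) = 0.9415 I₀ · cos²(70°) = 0.1101 I₀.
I₃ = I₂ cos²(141° − 84°) = 0.1101 I₀ · cos²(57°) = 0.03267 I₀.
After rotation:
I₁ = I₀ cos²(14° − 0°) = I₀ cos²(14°) = 0.9415 I₀.
I₂ = I₁ cos²(34° − 14°) = 0.9415 I₀ · cos²(20°) = 0.8313 I₀.
Angle between axes 2 and 3: 73°. I₃ = 0.8313 I₀ · cos²(73°) = 0.07106 I₀.
Ratio = 0.07106 / 0.03267 = 2.175.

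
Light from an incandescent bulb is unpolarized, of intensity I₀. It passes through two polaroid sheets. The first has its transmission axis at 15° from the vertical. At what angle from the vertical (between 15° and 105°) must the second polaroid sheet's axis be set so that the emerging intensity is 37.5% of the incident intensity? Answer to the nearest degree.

θ ≈ 45°

Unpolarized light through the first polarizer → I₁ = ½ I₀, now polarized at 15°.
Need I₂/I₀ = 0.375, so cos²(θ − 15°) = 0.375 / 0.5 = 0.75.
θ − 15° = arccos(√0.75) = 30.0°, giving θ ≈ 15 + 30.0 = 45.0°.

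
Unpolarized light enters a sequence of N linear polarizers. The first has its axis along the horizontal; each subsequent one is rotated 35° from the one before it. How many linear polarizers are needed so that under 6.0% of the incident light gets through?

First polarizer halves the unpolarized light: factor 1/2.
Each further stage multiplies by cos²(35°) = 0.671.
After N polarizers: T = 0.5·0.671^(N−1). Require T < 0.060 ⇒ N−1 > ln(0.060/0.5)/ln(0.671) = 5.31, so N−1 ≥ 6 and N = 7.
Check: N=7 gives T = 0.04564 < 0.060; N=6 gives T = 0.06802.

N = 7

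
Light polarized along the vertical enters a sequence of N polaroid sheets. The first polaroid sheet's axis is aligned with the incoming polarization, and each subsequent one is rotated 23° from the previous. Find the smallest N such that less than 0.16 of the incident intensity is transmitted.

N = 13

First polarizer is aligned with the polarization: full transmission.
Each further stage multiplies by cos²(23°) = 0.8473.
After N polarizers: T = 0.8473^(N−1). Require T < 0.16 ⇒ N−1 > ln(0.16)/ln(0.8473) = 11.06, so N−1 ≥ 12 and N = 13.
Check: N=13 gives T = 0.137 < 0.16; N=12 gives T = 0.1616.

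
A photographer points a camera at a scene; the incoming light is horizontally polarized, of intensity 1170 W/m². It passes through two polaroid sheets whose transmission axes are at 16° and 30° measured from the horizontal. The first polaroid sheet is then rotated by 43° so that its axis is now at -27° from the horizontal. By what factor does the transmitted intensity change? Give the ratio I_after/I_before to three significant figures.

I_new/I_old ≈ 0.271

Before rotation:
I₁ = I₀ cos²(16° − 0°) = I₀ cos²(16°) = 0.924 I₀.
I₂ = I₁ cos²(30° − 16°) = 0.924 I₀ · cos²(14°) = 0.8699 I₀.
After rotation:
I₁ = I₀ cos²(-27° − 0°) = I₀ cos²(27°) = 0.7939 I₀.
I₂ = I₁ cos²(30° + 27°) = 0.7939 I₀ · cos²(57°) = 0.2355 I₀.
Ratio = 0.2355 / 0.8699 = 0.2707.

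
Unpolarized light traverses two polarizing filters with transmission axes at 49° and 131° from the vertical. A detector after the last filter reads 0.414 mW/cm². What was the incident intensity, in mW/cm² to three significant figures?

I₀ ≈ 42.7 mW/cm²

Unpolarized light through the first polarizer → I₁ = ½ I₀, now polarized at 49°.
I₂ = I₁ cos²(131° − 49°) = 0.5 I₀ · cos²(82°) = 0.009685 I₀.
So 0.414 mW/cm² = 0.009685 I₀, giving I₀ = 0.414/0.009685 = 42.75 mW/cm².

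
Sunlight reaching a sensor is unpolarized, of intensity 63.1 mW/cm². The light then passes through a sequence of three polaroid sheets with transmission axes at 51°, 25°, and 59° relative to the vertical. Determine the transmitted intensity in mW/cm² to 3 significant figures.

Unpolarized light through the first polarizer → I₁ = 63.1 mW/cm²/2 = 31.55 mW/cm², polarized at 51°.
I₂ = I₁ · cos²(26°) = 31.55 · 0.8078 = 25.49 mW/cm².
I₃ = I₂ · cos²(34°) = 25.49 · 0.6873 = 17.52 mW/cm².

I ≈ 17.5 mW/cm²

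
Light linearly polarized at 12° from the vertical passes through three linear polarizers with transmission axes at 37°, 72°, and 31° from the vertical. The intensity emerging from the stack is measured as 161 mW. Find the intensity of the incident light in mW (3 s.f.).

By Malus's law, I₁ = I₀ cos²(37° − 12°) = I₀ cos²(25°) = 0.8214 I₀.
I₂ = I₁ cos²(72° − 37°) = 0.8214 I₀ · cos²(35°) = 0.5512 I₀.
I₃ = I₂ cos²(31° − 72°) = 0.5512 I₀ · cos²(41°) = 0.3139 I₀.
So 161 mW = 0.3139 I₀, giving I₀ = 161/0.3139 = 512.8 mW.

I₀ ≈ 513 mW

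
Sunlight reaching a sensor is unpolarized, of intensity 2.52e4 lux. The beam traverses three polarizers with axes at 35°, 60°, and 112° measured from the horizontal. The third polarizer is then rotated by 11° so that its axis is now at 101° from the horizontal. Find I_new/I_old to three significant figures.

Before rotation:
Unpolarized light through the first polarizer → I₁ = ½ I₀, now polarized at 35°.
I₂ = I₁ cos²(60° − 35°) = 0.5 I₀ · cos²(25°) = 0.4107 I₀.
I₃ = I₂ cos²(112° − 60°) = 0.4107 I₀ · cos²(52°) = 0.1557 I₀.
After rotation:
Unpolarized light through the first polarizer → I₁ = ½ I₀, now polarized at 35°.
I₂ = I₁ cos²(60° − 35°) = 0.5 I₀ · cos²(25°) = 0.4107 I₀.
I₃ = I₂ cos²(101° − 60°) = 0.4107 I₀ · cos²(41°) = 0.2339 I₀.
Ratio = 0.2339 / 0.1557 = 1.503.

I_new/I_old ≈ 1.50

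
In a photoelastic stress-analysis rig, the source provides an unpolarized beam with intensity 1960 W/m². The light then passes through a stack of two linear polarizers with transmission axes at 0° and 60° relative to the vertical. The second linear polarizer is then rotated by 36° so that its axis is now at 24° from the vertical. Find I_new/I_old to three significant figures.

I_new/I_old ≈ 3.34

Before rotation:
Unpolarized light through the first polarizer → I₁ = ½ I₀, now polarized at 0°.
I₂ = I₁ cos²(60° − 0°) = 0.5 I₀ · cos²(60°) = 0.125 I₀.
After rotation:
Unpolarized light through the first polarizer → I₁ = ½ I₀, now polarized at 0°.
I₂ = I₁ cos²(24° − 0°) = 0.5 I₀ · cos²(24°) = 0.4173 I₀.
Ratio = 0.4173 / 0.125 = 3.338.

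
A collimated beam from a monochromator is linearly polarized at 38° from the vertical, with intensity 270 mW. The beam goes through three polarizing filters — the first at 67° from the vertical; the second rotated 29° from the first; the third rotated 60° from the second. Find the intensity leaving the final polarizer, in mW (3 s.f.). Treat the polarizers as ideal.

I ≈ 39.5 mW

I₁ = 270 mW · cos²(29°) = 206.5 mW.
I₂ = I₁ · cos²(29°) = 206.5 · 0.765 = 158 mW.
I₃ = I₂ · cos²(60°) = 158 · 0.25 = 39.5 mW.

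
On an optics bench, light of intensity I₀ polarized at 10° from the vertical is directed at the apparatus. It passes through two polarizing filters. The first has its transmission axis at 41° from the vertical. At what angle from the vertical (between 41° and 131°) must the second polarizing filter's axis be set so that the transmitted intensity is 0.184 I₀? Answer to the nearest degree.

θ ≈ 101°

By Malus's law, I₁ = I₀ cos²(41° − 10°) = I₀ cos²(31°) = 0.7347 I₀.
Need I₂/I₀ = 0.184, so cos²(θ − 41°) = 0.184 / 0.7347 = 0.2504.
θ − 41° = arccos(√0.2504) = 60.0°, giving θ ≈ 41 + 60.0 = 101.0°.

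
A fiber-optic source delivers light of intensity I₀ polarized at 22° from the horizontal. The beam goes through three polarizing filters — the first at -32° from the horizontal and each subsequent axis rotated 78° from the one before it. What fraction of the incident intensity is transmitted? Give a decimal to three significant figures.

I₁ = I₀ cos²(-32° − 22°) = I₀ cos²(54°) = 0.3455 I₀.
I₂ = I₁ cos²(78°) = 0.3455 · 0.04323 I₀ = 0.01493 I₀.
I₃ = I₂ cos²(78°) = 0.01493 · 0.04323 I₀ = 0.0006456 I₀.
Transmitted fraction = 0.0006456.

≈ 0.000646 I₀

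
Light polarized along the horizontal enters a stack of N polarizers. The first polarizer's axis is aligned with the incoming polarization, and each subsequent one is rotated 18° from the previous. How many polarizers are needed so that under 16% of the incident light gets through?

N = 20

First polarizer is aligned with the polarization: full transmission.
Each further stage multiplies by cos²(18°) = 0.9045.
After N polarizers: T = 0.9045^(N−1). Require T < 0.16 ⇒ N−1 > ln(0.16)/ln(0.9045) = 18.26, so N−1 ≥ 19 and N = 20.
Check: N=20 gives T = 0.1485 < 0.16; N=19 gives T = 0.1642.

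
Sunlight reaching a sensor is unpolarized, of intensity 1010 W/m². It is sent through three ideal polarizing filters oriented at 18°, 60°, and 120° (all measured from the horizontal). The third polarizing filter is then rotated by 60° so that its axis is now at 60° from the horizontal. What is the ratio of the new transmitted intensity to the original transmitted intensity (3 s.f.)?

I_new/I_old ≈ 4.00

Before rotation:
Unpolarized light through the first polarizer → I₁ = ½ I₀, now polarized at 18°.
I₂ = I₁ cos²(60° − 18°) = 0.5 I₀ · cos²(42°) = 0.2761 I₀.
I₃ = I₂ cos²(120° − 60°) = 0.2761 I₀ · cos²(60°) = 0.06903 I₀.
After rotation:
Unpolarized light through the first polarizer → I₁ = ½ I₀, now polarized at 18°.
I₂ = I₁ cos²(60° − 18°) = 0.5 I₀ · cos²(42°) = 0.2761 I₀.
I₃ = I₂ cos²(60° − 60°) = 0.2761 I₀ · cos²(0°) = 0.2761 I₀.
Ratio = 0.2761 / 0.06903 = 4.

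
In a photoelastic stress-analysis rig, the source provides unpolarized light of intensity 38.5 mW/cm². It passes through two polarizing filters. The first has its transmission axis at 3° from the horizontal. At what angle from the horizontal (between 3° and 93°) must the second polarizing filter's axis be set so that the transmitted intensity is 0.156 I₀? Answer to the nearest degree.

Unpolarized light through the first polarizer → I₁ = ½ I₀, now polarized at 3°.
Need I₂/I₀ = 0.156, so cos²(θ − 3°) = 0.156 / 0.5 = 0.312.
θ − 3° = arccos(√0.312) = 56.0°, giving θ ≈ 3 + 56.0 = 59.0°.

θ ≈ 59°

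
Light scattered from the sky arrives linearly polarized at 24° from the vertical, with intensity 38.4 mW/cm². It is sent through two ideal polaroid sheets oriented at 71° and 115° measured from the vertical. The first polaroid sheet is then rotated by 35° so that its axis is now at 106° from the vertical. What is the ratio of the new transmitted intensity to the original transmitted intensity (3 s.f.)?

I_new/I_old ≈ 0.0785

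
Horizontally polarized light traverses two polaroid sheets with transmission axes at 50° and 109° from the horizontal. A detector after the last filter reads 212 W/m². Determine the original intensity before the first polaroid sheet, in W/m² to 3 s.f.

By Malus's law, I₁ = I₀ cos²(50° − 0°) = I₀ cos²(50°) = 0.4132 I₀.
I₂ = I₁ cos²(109° − 50°) = 0.4132 I₀ · cos²(59°) = 0.1096 I₀.
So 212 W/m² = 0.1096 I₀, giving I₀ = 212/0.1096 = 1934 W/m².

I₀ ≈ 1930 W/m²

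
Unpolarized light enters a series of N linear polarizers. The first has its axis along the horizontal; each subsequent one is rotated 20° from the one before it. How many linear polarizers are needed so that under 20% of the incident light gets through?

N = 9

First polarizer halves the unpolarized light: factor 1/2.
Each further stage multiplies by cos²(20°) = 0.883.
After N polarizers: T = 0.5·0.883^(N−1). Require T < 0.20 ⇒ N−1 > ln(0.20/0.5)/ln(0.883) = 7.37, so N−1 ≥ 8 and N = 9.
Check: N=9 gives T = 0.1848 < 0.20; N=8 gives T = 0.2093.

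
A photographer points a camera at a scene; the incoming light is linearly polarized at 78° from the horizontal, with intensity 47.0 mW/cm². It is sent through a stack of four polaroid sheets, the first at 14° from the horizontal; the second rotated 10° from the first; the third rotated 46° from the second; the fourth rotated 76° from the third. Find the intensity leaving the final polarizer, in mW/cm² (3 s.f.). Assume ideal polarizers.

I₁ = 47.0 mW/cm² · cos²(64°) = 9.032 mW/cm².
I₂ = I₁ · cos²(10°) = 9.032 · 0.9698 = 8.76 mW/cm².
I₃ = I₂ · cos²(46°) = 8.76 · 0.4826 = 4.227 mW/cm².
I₄ = I₃ · cos²(76°) = 4.227 · 0.05853 = 0.2474 mW/cm².

I ≈ 0.247 mW/cm²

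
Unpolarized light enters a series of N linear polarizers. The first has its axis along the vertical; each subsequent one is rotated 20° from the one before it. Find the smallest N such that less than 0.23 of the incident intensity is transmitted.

N = 8

First polarizer halves the unpolarized light: factor 1/2.
Each further stage multiplies by cos²(20°) = 0.883.
After N polarizers: T = 0.5·0.883^(N−1). Require T < 0.23 ⇒ N−1 > ln(0.23/0.5)/ln(0.883) = 6.24, so N−1 ≥ 7 and N = 8.
Check: N=8 gives T = 0.2093 < 0.23; N=7 gives T = 0.237.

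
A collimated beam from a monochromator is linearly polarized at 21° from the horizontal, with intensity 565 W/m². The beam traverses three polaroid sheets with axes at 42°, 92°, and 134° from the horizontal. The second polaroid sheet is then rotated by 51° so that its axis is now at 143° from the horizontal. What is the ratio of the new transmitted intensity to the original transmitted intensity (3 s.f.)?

Before rotation:
I₁ = I₀ cos²(42° − 21°) = I₀ cos²(21°) = 0.8716 I₀.
I₂ = I₁ cos²(92° − 42°) = 0.8716 I₀ · cos²(50°) = 0.3601 I₀.
I₃ = I₂ cos²(134° − 92°) = 0.3601 I₀ · cos²(42°) = 0.1989 I₀.
After rotation:
I₁ = I₀ cos²(42° − 21°) = I₀ cos²(21°) = 0.8716 I₀.
Angle between axes 1 and 2: 79°. I₂ = 0.8716 I₀ · cos²(79°) = 0.03173 I₀.
I₃ = I₂ cos²(134° − 143°) = 0.03173 I₀ · cos²(9°) = 0.03096 I₀.
Ratio = 0.03096 / 0.1989 = 0.1557.

I_new/I_old ≈ 0.156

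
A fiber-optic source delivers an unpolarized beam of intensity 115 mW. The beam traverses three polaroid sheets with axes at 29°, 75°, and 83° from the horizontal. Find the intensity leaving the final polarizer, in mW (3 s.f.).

Unpolarized light through the first polarizer → I₁ = 115 mW/2 = 57.5 mW, polarized at 29°.
I₂ = I₁ · cos²(46°) = 57.5 · 0.4826 = 27.75 mW.
I₃ = I₂ · cos²(8°) = 27.75 · 0.9806 = 27.21 mW.

I ≈ 27.2 mW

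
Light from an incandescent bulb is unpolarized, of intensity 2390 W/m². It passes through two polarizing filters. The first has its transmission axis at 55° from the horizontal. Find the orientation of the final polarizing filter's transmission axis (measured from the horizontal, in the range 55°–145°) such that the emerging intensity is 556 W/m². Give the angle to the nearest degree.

θ ≈ 102°

Unpolarized light through the first polarizer → I₁ = ½ I₀, now polarized at 55°.
Target fraction: 556 / 2390 W/m² = 0.2326 of I₀.
Need I₂/I₀ = 0.2326, so cos²(θ − 55°) = 0.2326 / 0.5 = 0.4653.
θ − 55° = arccos(√0.4653) = 47.0°, giving θ ≈ 55 + 47.0 = 102.0°.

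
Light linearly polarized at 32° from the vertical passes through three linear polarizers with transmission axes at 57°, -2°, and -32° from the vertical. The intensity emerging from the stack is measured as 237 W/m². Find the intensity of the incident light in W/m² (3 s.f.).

I₀ ≈ 1450 W/m²

By Malus's law, I₁ = I₀ cos²(57° − 32°) = I₀ cos²(25°) = 0.8214 I₀.
I₂ = I₁ cos²(-2° − 57°) = 0.8214 I₀ · cos²(59°) = 0.2179 I₀.
I₃ = I₂ cos²(-32° + 2°) = 0.2179 I₀ · cos²(30°) = 0.1634 I₀.
So 237 W/m² = 0.1634 I₀, giving I₀ = 237/0.1634 = 1450 W/m².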